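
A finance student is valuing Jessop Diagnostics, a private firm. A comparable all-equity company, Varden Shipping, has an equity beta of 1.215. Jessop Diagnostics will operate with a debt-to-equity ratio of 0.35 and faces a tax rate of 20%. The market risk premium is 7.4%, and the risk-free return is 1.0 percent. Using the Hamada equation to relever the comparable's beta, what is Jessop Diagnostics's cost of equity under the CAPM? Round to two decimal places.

12.51%

β_L = β_U × [1 + (1 − t)(D/E)] = 1.215 × [1 + (1 − 0.20) × 0.35]
    = 1.215 × [1 + 0.80 × 0.35] = 1.215 × 1.2800 = 1.5552
E(R) = R_f + β_L × MRP = 1.0% + 1.5552 × 7.4% = 12.51%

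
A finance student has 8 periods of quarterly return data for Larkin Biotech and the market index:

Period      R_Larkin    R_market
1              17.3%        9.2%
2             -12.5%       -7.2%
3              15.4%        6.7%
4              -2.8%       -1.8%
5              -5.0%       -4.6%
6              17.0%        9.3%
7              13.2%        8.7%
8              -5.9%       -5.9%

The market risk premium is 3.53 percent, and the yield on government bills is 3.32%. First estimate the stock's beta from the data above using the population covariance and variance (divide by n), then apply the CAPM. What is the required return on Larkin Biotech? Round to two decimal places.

Mean R_i = (17.3 − 12.5 + 15.4 − 2.8 − 5.0 + 17.0 + 13.2 − 5.9) / 8 = 4.5875%
Mean R_m = (9.2 − 7.2 + 6.7 − 1.8 − 4.6 + 9.3 + 8.7 − 5.9) / 8 = 1.8000%
Σ(R_i − R̄_i)(R_m − R̄_m) = 622.0700  ⇒  Cov = 622.0700 / 8 = 77.7588
Σ(R_m − R̄_m)² = 376.8400  ⇒  Var(R_m) = 376.8400 / 8 = 47.1050
β = Cov / Var(R_m) = 77.7588 / 47.1050 = 1.6508
E(R) = R_f + β × MRP = 3.32% + 1.6508 × 3.53% = 9.15%

9.15%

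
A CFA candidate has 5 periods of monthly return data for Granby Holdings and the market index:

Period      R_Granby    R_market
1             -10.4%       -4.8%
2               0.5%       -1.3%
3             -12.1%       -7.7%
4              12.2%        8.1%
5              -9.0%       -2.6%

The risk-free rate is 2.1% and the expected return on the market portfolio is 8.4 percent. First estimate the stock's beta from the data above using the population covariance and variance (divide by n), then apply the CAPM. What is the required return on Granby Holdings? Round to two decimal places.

Mean R_i = (-10.4 + 0.5 − 12.1 + 12.2 − 9.0) / 5 = -3.7600%
Mean R_m = (-4.8 − 1.3 − 7.7 + 8.1 − 2.6) / 5 = -1.6600%
Σ(R_i − R̄_i)(R_m − R̄_m) = 233.4520  ⇒  Cov = 233.4520 / 5 = 46.6904
Σ(R_m − R̄_m)² = 142.6120  ⇒  Var(R_m) = 142.6120 / 5 = 28.5224
β = Cov / Var(R_m) = 46.6904 / 28.5224 = 1.6370
MRP = 8.4% − 2.1% = 6.30%
E(R) = R_f + β × MRP = 2.1% + 1.6370 × 6.3% = 12.41%

12.41%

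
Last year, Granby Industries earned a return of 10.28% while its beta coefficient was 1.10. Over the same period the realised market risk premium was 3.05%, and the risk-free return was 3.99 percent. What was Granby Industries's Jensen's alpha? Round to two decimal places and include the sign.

CAPM benchmark = R_f + β(R_m − R_f) = 3.99% + 1.10 × 3.05% = 7.3450%
α = actual − benchmark = 10.28% − 7.3450% = +2.94%

+2.94%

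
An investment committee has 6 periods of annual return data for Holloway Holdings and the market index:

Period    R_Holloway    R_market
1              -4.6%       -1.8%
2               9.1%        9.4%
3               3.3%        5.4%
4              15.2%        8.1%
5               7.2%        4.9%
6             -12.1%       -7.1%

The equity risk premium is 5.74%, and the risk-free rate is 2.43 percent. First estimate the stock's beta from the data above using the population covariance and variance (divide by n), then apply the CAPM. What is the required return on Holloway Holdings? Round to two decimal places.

Mean R_i = (-4.6 + 9.1 + 3.3 + 15.2 + 7.2 − 12.1) / 6 = 3.0167%
Mean R_m = (-1.8 + 9.4 + 5.4 + 8.1 + 4.9 − 7.1) / 6 = 3.1500%
Σ(R_i − R̄_i)(R_m − R̄_m) = 298.9350  ⇒  Cov = 298.9350 / 6 = 49.8225
Σ(R_m − R̄_m)² = 201.2550  ⇒  Var(R_m) = 201.2550 / 6 = 33.5425
β = Cov / Var(R_m) = 49.8225 / 33.5425 = 1.4854
E(R) = R_f + β × MRP = 2.43% + 1.4854 × 5.74% = 10.96%

10.96%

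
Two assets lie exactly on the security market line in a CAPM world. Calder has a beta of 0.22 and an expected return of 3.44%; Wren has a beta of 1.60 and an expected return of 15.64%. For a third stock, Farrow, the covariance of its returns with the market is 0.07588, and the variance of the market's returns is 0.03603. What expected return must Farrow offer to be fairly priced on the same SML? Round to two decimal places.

MRP = (15.64% − 3.44%) / (1.60 − 0.22) = 8.8406%
R_f = 3.44% − 0.22 × 8.8406% = 1.4951%
β_Farrow = Cov / Var(R_m) = 0.07588 / 0.03603 = 2.1060
E(R_Farrow) = R_f + β × MRP = 1.4951% + 2.1060 × 8.8406% = 20.11%

20.11%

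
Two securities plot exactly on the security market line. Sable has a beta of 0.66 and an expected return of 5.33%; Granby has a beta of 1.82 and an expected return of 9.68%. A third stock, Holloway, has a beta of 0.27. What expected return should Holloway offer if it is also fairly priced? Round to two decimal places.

MRP (SML slope) = (9.68% − 5.33%) / (1.82 − 0.66) = 4.35% / 1.16 = 3.7500%
R_f (intercept) = 5.33% − 0.66 × 3.7500% = 2.8550%
E(R_Holloway) = R_f + β × MRP = 2.8550% + 0.27 × 3.7500% = 3.87%

3.87%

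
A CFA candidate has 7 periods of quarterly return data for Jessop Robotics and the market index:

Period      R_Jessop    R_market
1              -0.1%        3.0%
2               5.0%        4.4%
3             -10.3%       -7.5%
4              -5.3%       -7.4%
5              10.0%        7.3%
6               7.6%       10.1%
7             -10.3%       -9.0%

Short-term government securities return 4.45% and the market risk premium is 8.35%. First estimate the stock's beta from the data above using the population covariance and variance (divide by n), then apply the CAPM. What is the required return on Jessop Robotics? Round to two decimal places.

Mean R_i = (-0.1 + 5.0 − 10.3 − 5.3 + 10.0 + 7.6 − 10.3) / 7 = -0.4857%
Mean R_m = (3.0 + 4.4 − 7.5 − 7.4 + 7.3 + 10.1 − 9.0) / 7 = 0.1286%
Σ(R_i − R̄_i)(R_m − R̄_m) = 381.0671  ⇒  Cov = 381.0671 / 7 = 54.4382
Σ(R_m − R̄_m)² = 375.5543  ⇒  Var(R_m) = 375.5543 / 7 = 53.6506
β = Cov / Var(R_m) = 54.4382 / 53.6506 = 1.0147
E(R) = R_f + β × MRP = 4.45% + 1.0147 × 8.35% = 12.92%

12.92%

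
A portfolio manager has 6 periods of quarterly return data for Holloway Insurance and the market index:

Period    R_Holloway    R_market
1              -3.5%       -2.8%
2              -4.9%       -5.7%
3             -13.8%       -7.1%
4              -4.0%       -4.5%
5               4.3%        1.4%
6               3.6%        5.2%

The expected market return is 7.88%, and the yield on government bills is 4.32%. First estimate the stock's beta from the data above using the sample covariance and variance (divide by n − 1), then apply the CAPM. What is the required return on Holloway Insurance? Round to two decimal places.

8.78%

Mean R_i = (-3.5 − 4.9 − 13.8 − 4.0 + 4.3 + 3.6) / 6 = -3.0500%
Mean R_m = (-2.8 − 5.7 − 7.1 − 4.5 + 1.4 + 5.2) / 6 = -2.2500%
Σ(R_i − R̄_i)(R_m − R̄_m) = 137.2750  ⇒  Cov = 137.2750 / 5 = 27.4550
Σ(R_m − R̄_m)² = 109.6150  ⇒  Var(R_m) = 109.6150 / 5 = 21.9230
β = Cov / Var(R_m) = 27.4550 / 21.9230 = 1.2523
MRP = 7.88% − 4.32% = 3.56%
E(R) = R_f + β × MRP = 4.32% + 1.2523 × 3.56% = 8.78%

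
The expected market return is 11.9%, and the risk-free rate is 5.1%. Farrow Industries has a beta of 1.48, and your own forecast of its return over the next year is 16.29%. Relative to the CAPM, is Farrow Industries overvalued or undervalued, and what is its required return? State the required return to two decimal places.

Undervalued; required return 15.16%

MRP = 11.9% − 5.1% = 6.80%
Required return = R_f + β·MRP = 5.1% + 1.48 × 6.8% = 15.16%
Forecast 16.29% > required 15.16% → the stock plots above the SML → undervalued.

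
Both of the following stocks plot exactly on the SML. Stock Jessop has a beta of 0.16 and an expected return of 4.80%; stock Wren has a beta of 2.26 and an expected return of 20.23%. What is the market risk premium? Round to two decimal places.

Both satisfy E(R) = R_f + β·MRP, so the slope of the SML is
MRP = (20.23% − 4.80%) / (2.26 − 0.16) = 15.43% / 2.10 = 7.3476%

7.35%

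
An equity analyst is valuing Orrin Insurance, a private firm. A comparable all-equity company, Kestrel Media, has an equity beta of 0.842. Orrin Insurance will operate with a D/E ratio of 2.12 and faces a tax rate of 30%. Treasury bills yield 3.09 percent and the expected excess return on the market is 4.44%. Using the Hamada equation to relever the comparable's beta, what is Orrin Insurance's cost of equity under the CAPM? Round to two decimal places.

β_L = β_U × [1 + (1 − t)(D/E)] = 0.842 × [1 + (1 − 0.30) × 2.12]
    = 0.842 × [1 + 0.70 × 2.12] = 0.842 × 2.4840 = 2.0915
E(R) = R_f + β_L × MRP = 3.09% + 2.0915 × 4.44% = 12.38%

12.38%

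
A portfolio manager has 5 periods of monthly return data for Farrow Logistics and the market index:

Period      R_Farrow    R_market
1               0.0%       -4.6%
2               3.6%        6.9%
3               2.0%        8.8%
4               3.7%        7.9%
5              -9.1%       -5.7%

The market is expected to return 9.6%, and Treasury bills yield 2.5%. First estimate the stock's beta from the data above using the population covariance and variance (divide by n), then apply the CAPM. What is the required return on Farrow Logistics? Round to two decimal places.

6.75%

Mean R_i = (0.0 + 3.6 + 2.0 + 3.7 − 9.1) / 5 = 0.0400%
Mean R_m = (-4.6 + 6.9 + 8.8 + 7.9 − 5.7) / 5 = 2.6600%
Σ(R_i − R̄_i)(R_m − R̄_m) = 123.0080  ⇒  Cov = 123.0080 / 5 = 24.6016
Σ(R_m − R̄_m)² = 205.7320  ⇒  Var(R_m) = 205.7320 / 5 = 41.1464
β = Cov / Var(R_m) = 24.6016 / 41.1464 = 0.5979
MRP = 9.6% − 2.5% = 7.10%
E(R) = R_f + β × MRP = 2.5% + 0.5979 × 7.1% = 6.75%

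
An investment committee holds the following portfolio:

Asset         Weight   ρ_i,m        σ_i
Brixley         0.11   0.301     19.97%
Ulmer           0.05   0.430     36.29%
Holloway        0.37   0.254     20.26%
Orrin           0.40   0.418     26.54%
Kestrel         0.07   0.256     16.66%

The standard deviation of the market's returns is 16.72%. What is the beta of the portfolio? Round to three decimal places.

0.483

β_Brixley = 0.301 × 19.97% / 16.72% = 0.3595
β_Ulmer = 0.430 × 36.29% / 16.72% = 0.9333
β_Holloway = 0.254 × 20.26% / 16.72% = 0.3078
β_Orrin = 0.418 × 26.54% / 16.72% = 0.6635
β_Kestrel = 0.256 × 16.66% / 16.72% = 0.2551
β_P = Σ w_i β_i = 0.11×0.3595 + 0.05×0.9333 + 0.37×0.3078 + 0.40×0.6635 + 0.07×0.2551 = 0.4834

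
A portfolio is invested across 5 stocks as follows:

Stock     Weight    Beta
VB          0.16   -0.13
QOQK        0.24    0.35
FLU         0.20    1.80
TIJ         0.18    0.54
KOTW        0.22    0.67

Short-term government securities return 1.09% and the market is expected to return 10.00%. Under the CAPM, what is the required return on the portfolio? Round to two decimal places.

β_P = Σ w_i β_i = 0.16×-0.13 + 0.24×0.35 + 0.20×1.80 + 0.18×0.54 + 0.22×0.67 = 0.6678
MRP = 10.00% − 1.09% = 8.91%
E(R_P) = R_f + β_P × MRP = 1.09% + 0.6678 × 8.91% = 7.04%

7.04%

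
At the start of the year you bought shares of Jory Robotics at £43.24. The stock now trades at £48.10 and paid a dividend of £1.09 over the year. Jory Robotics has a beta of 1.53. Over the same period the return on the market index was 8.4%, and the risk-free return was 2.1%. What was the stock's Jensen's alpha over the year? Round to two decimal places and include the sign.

Realised HPR = (P1 + D1 − P0) / P0 = (48.10 + 1.09 − 43.24) / 43.24 = 5.95 / 43.24 = 13.7604%
MRP = 8.4% − 2.1% = 6.30%
CAPM required = R_f + β·MRP = 2.1% + 1.53 × 6.3% = 11.7390%
α = realised − required = 13.7604% − 11.7390% = +2.02%

+2.02%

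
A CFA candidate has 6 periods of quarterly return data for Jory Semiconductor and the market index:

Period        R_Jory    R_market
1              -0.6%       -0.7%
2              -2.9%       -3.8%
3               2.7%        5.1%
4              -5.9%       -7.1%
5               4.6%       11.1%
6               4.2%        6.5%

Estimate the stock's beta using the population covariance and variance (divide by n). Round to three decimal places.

Mean R_i = (-0.6 − 2.9 + 2.7 − 5.9 + 4.6 + 4.2) / 6 = 0.3500%
Mean R_m = (-0.7 − 3.8 + 5.1 − 7.1 + 11.1 + 6.5) / 6 = 1.8500%
Σ(R_i − R̄_i)(R_m − R̄_m) = 141.5750  ⇒  Cov = 141.5750 / 6 = 23.5958
Σ(R_m − R̄_m)² = 236.2750  ⇒  Var(R_m) = 236.2750 / 6 = 39.3792
β = Cov / Var(R_m) = 23.5958 / 39.3792 = 0.5992

0.599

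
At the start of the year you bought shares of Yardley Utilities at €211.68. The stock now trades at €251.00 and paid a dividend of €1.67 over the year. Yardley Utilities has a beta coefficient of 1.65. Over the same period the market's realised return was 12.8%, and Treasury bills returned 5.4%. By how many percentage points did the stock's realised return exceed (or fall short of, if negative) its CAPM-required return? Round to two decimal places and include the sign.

Realised HPR = (P1 + D1 − P0) / P0 = (251.00 + 1.67 − 211.68) / 211.68 = 40.99 / 211.68 = 19.3641%
MRP = 12.8% − 5.4% = 7.40%
CAPM required = R_f + β·MRP = 5.4% + 1.65 × 7.4% = 17.6100%
α = realised − required = 19.3641% − 17.6100% = +1.75%

+1.75%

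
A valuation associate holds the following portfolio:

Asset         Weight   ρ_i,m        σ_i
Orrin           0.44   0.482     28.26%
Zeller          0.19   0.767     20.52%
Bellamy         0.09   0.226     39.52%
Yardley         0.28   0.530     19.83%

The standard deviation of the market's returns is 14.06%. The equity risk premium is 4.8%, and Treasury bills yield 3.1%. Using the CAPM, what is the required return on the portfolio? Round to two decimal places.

β_Orrin = 0.482 × 28.26% / 14.06% = 0.9688
β_Zeller = 0.767 × 20.52% / 14.06% = 1.1194
β_Bellamy = 0.226 × 39.52% / 14.06% = 0.6352
β_Yardley = 0.530 × 19.83% / 14.06% = 0.7475
β_P = Σ w_i β_i = 0.44×0.9688 + 0.19×1.1194 + 0.09×0.6352 + 0.28×0.7475 = 0.9054
E(R_P) = R_f + β_P × MRP = 3.1% + 0.9054 × 4.8% = 7.45%

7.45%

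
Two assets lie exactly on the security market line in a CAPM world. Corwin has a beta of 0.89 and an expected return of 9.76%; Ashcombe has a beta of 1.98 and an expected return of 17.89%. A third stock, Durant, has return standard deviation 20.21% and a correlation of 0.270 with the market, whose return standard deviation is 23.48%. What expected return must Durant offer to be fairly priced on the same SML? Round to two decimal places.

4.86%

MRP = (17.89% − 9.76%) / (1.98 − 0.89) = 7.4587%
R_f = 9.76% − 0.89 × 7.4587% = 3.1218%
β_Durant = ρ·σ_i/σ_m = 0.270 × 20.21 / 23.48 = 0.2324
E(R_Durant) = R_f + β × MRP = 3.1218% + 0.2324 × 7.4587% = 4.86%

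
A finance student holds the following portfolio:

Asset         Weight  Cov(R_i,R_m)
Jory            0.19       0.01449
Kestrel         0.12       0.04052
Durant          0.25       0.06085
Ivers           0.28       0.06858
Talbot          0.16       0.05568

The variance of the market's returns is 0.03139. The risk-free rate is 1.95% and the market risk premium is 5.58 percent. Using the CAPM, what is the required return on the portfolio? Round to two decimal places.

11.01%

β_Jory = 0.01449 / 0.03139 = 0.4616
β_Kestrel = 0.04052 / 0.03139 = 1.2909
β_Durant = 0.06085 / 0.03139 = 1.9385
β_Ivers = 0.06858 / 0.03139 = 2.1848
β_Talbot = 0.05568 / 0.03139 = 1.7738
β_P = Σ w_i β_i = 0.19×0.4616 + 0.12×1.2909 + 0.25×1.9385 + 0.28×2.1848 + 0.16×1.7738 = 1.6228
E(R_P) = R_f + β_P × MRP = 1.95% + 1.6228 × 5.58% = 11.01%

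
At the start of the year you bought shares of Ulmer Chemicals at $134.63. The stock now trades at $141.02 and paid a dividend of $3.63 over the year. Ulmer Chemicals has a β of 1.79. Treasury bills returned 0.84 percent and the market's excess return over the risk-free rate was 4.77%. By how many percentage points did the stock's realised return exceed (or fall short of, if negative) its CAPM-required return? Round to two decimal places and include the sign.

Realised HPR = (P1 + D1 − P0) / P0 = (141.02 + 3.63 − 134.63) / 134.63 = 10.02 / 134.63 = 7.4426%
CAPM required = R_f + β·MRP = 0.84% + 1.79 × 4.77% = 9.3783%
α = realised − required = 7.4426% − 9.3783% = -1.94%

-1.94%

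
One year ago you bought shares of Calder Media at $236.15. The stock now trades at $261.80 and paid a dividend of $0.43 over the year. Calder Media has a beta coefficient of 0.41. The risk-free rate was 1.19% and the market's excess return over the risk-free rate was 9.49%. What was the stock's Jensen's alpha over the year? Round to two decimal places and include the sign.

+5.96%

Realised HPR = (P1 + D1 − P0) / P0 = (261.80 + 0.43 − 236.15) / 236.15 = 26.08 / 236.15 = 11.0438%
CAPM required = R_f + β·MRP = 1.19% + 0.41 × 9.49% = 5.0809%
α = realised − required = 11.0438% − 5.0809% = +5.96%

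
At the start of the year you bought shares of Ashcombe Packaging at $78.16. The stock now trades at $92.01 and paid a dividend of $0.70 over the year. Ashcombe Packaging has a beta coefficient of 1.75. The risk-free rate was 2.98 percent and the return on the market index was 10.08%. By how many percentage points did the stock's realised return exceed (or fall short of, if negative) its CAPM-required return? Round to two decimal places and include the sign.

Realised HPR = (P1 + D1 − P0) / P0 = (92.01 + 0.70 − 78.16) / 78.16 = 14.55 / 78.16 = 18.6157%
MRP = 10.08% − 2.98% = 7.10%
CAPM required = R_f + β·MRP = 2.98% + 1.75 × 7.10% = 15.4050%
α = realised − required = 18.6157% − 15.4050% = +3.21%

+3.21%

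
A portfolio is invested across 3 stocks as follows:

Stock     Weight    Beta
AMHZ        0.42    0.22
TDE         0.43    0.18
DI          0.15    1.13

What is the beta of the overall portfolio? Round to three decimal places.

0.339

β_P = Σ w_i β_i = 0.42×0.22 + 0.43×0.18 + 0.15×1.13 = 0.3393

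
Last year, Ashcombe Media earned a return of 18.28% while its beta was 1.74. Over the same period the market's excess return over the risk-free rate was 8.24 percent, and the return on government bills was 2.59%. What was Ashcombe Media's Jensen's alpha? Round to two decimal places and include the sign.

CAPM benchmark = R_f + β(R_m − R_f) = 2.59% + 1.74 × 8.24% = 16.9276%
α = actual − benchmark = 18.28% − 16.9276% = +1.35%

+1.35%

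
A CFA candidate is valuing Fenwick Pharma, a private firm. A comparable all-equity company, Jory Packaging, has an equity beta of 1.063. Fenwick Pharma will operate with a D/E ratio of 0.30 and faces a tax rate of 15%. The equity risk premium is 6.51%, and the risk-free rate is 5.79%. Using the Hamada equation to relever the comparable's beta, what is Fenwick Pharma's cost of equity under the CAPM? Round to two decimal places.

β_L = β_U × [1 + (1 − t)(D/E)] = 1.063 × [1 + (1 − 0.15) × 0.30]
    = 1.063 × [1 + 0.85 × 0.30] = 1.063 × 1.2550 = 1.3341
E(R) = R_f + β_L × MRP = 5.79% + 1.3341 × 6.51% = 14.47%

14.47%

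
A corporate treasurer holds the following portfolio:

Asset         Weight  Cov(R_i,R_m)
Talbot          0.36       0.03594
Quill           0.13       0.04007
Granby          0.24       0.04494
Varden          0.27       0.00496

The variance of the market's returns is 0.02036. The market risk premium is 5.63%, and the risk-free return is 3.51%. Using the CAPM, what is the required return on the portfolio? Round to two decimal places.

β_Talbot = 0.03594 / 0.02036 = 1.7652
β_Quill = 0.04007 / 0.02036 = 1.9681
β_Granby = 0.04494 / 0.02036 = 2.2073
β_Varden = 0.00496 / 0.02036 = 0.2436
β_P = Σ w_i β_i = 0.36×1.7652 + 0.13×1.9681 + 0.24×2.2073 + 0.27×0.2436 = 1.4868
E(R_P) = R_f + β_P × MRP = 3.51% + 1.4868 × 5.63% = 11.88%

11.88%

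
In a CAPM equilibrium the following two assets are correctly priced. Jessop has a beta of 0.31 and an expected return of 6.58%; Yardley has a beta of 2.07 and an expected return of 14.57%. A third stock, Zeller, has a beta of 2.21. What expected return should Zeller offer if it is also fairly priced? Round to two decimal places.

15.21%

MRP (SML slope) = (14.57% − 6.58%) / (2.07 − 0.31) = 7.99% / 1.76 = 4.5398%
R_f (intercept) = 6.58% − 0.31 × 4.5398% = 5.1727%
E(R_Zeller) = R_f + β × MRP = 5.1727% + 2.21 × 4.5398% = 15.21%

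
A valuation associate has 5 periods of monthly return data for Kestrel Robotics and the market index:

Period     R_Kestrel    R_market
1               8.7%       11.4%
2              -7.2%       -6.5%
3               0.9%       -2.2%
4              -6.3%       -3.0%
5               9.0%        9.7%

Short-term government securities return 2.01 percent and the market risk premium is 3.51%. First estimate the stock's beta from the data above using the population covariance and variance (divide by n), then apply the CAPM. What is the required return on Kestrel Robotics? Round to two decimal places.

5.23%

Mean R_i = (8.7 − 7.2 + 0.9 − 6.3 + 9.0) / 5 = 1.0200%
Mean R_m = (11.4 − 6.5 − 2.2 − 3.0 + 9.7) / 5 = 1.8800%
Σ(R_i − R̄_i)(R_m − R̄_m) = 240.6120  ⇒  Cov = 240.6120 / 5 = 48.1224
Σ(R_m − R̄_m)² = 262.4680  ⇒  Var(R_m) = 262.4680 / 5 = 52.4936
β = Cov / Var(R_m) = 48.1224 / 52.4936 = 0.9167
E(R) = R_f + β × MRP = 2.01% + 0.9167 × 3.51% = 5.23%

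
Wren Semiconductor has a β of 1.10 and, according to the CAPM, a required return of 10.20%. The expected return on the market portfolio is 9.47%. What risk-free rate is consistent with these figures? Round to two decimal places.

E(R) = R_f + β(E(R_m) − R_f) = R_f(1 − β) + β·E(R_m)
10.20% = R_f × (1 − 1.10) + 1.10 × 9.47%
10.20% = R_f × -0.10 + 10.4170%
R_f = (10.20% − 10.4170%) / -0.10 = 2.17%

2.17%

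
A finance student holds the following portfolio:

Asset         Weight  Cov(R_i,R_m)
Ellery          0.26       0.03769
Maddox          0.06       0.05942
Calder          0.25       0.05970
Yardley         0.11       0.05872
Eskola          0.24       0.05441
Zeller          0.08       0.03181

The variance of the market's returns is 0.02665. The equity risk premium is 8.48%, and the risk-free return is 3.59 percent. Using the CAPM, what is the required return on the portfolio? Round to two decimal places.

β_Ellery = 0.03769 / 0.02665 = 1.4143
β_Maddox = 0.05942 / 0.02665 = 2.2296
β_Calder = 0.05970 / 0.02665 = 2.2402
β_Yardley = 0.05872 / 0.02665 = 2.2034
β_Eskola = 0.05441 / 0.02665 = 2.0417
β_Zeller = 0.03181 / 0.02665 = 1.1936
β_P = Σ w_i β_i = 0.26×1.4143 + 0.06×2.2296 + 0.25×2.2402 + 0.11×2.2034 + 0.24×2.0417 + 0.08×1.1936 = 1.8894
E(R_P) = R_f + β_P × MRP = 3.59% + 1.8894 × 8.48% = 19.61%

19.61%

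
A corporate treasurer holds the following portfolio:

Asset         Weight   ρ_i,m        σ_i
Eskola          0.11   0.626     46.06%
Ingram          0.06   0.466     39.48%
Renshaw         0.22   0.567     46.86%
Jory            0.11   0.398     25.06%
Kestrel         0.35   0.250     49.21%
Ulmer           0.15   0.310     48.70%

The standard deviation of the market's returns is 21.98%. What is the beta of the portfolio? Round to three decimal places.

0.809

β_Eskola = 0.626 × 46.06% / 21.98% = 1.3118
β_Ingram = 0.466 × 39.48% / 21.98% = 0.8370
β_Renshaw = 0.567 × 46.86% / 21.98% = 1.2088
β_Jory = 0.398 × 25.06% / 21.98% = 0.4538
β_Kestrel = 0.250 × 49.21% / 21.98% = 0.5597
β_Ulmer = 0.310 × 48.70% / 21.98% = 0.6869
β_P = Σ w_i β_i = 0.11×1.3118 + 0.06×0.8370 + 0.22×1.2088 + 0.11×0.4538 + 0.35×0.5597 + 0.15×0.6869 = 0.8093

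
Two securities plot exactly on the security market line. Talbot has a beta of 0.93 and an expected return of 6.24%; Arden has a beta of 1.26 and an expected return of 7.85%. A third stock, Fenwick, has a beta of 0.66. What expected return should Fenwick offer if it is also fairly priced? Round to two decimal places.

MRP (SML slope) = (7.85% − 6.24%) / (1.26 − 0.93) = 1.61% / 0.33 = 4.8788%
R_f (intercept) = 6.24% − 0.93 × 4.8788% = 1.7027%
E(R_Fenwick) = R_f + β × MRP = 1.7027% + 0.66 × 4.8788% = 4.92%

4.92%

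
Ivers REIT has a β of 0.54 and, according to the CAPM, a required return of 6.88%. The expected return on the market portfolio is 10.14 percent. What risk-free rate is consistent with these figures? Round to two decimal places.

3.05%

E(R) = R_f + β(E(R_m) − R_f) = R_f(1 − β) + β·E(R_m)
6.88% = R_f × (1 − 0.54) + 0.54 × 10.14%
6.88% = R_f × 0.46 + 5.4756%
R_f = (6.88% − 5.4756%) / 0.46 = 3.05%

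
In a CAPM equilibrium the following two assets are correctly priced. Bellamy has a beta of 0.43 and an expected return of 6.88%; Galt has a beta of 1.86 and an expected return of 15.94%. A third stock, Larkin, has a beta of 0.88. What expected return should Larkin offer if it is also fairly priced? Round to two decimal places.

MRP (SML slope) = (15.94% − 6.88%) / (1.86 − 0.43) = 9.06% / 1.43 = 6.3357%
R_f (intercept) = 6.88% − 0.43 × 6.3357% = 4.1556%
E(R_Larkin) = R_f + β × MRP = 4.1556% + 0.88 × 6.3357% = 9.73%

9.73%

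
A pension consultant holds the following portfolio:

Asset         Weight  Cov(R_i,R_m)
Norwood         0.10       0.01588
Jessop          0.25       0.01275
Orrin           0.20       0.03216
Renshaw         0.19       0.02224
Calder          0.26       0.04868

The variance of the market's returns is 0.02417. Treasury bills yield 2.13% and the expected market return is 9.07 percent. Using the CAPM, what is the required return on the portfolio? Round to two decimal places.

10.20%

β_Norwood = 0.01588 / 0.02417 = 0.6570
β_Jessop = 0.01275 / 0.02417 = 0.5275
β_Orrin = 0.03216 / 0.02417 = 1.3306
β_Renshaw = 0.02224 / 0.02417 = 0.9201
β_Calder = 0.04868 / 0.02417 = 2.0141
β_P = Σ w_i β_i = 0.10×0.6570 + 0.25×0.5275 + 0.20×1.3306 + 0.19×0.9201 + 0.26×2.0141 = 1.1622
MRP = 9.07% − 2.13% = 6.94%
E(R_P) = R_f + β_P × MRP = 2.13% + 1.1622 × 6.94% = 10.20%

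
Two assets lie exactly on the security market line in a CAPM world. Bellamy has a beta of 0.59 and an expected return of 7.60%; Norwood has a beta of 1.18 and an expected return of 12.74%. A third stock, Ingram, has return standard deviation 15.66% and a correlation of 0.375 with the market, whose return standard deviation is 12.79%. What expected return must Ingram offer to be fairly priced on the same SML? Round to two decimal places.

MRP = (12.74% − 7.60%) / (1.18 − 0.59) = 8.7119%
R_f = 7.60% − 0.59 × 8.7119% = 2.4600%
β_Ingram = ρ·σ_i/σ_m = 0.375 × 15.66 / 12.79 = 0.4591
E(R_Ingram) = R_f + β × MRP = 2.4600% + 0.4591 × 8.7119% = 6.46%

6.46%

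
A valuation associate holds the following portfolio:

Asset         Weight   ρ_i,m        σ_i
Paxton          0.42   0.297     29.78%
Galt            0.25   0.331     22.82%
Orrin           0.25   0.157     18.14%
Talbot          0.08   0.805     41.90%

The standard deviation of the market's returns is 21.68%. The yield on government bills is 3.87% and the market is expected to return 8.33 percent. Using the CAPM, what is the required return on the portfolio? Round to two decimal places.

5.72%

β_Paxton = 0.297 × 29.78% / 21.68% = 0.4080
β_Galt = 0.331 × 22.82% / 21.68% = 0.3484
β_Orrin = 0.157 × 18.14% / 21.68% = 0.1314
β_Talbot = 0.805 × 41.90% / 21.68% = 1.5558
β_P = Σ w_i β_i = 0.42×0.4080 + 0.25×0.3484 + 0.25×0.1314 + 0.08×1.5558 = 0.4158
MRP = 8.33% − 3.87% = 4.46%
E(R_P) = R_f + β_P × MRP = 3.87% + 0.4158 × 4.46% = 5.72%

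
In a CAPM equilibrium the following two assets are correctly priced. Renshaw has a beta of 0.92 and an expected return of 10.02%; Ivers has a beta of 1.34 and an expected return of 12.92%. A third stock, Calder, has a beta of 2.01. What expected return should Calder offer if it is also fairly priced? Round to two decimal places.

17.55%

MRP (SML slope) = (12.92% − 10.02%) / (1.34 − 0.92) = 2.90% / 0.42 = 6.9048%
R_f (intercept) = 10.02% − 0.92 × 6.9048% = 3.6676%
E(R_Calder) = R_f + β × MRP = 3.6676% + 2.01 × 6.9048% = 17.55%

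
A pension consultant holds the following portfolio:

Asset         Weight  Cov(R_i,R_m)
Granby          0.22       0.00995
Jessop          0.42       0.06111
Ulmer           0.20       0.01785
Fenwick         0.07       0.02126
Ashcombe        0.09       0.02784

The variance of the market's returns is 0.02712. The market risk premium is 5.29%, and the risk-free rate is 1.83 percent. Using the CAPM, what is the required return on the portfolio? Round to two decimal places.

8.74%

β_Granby = 0.00995 / 0.02712 = 0.3669
β_Jessop = 0.06111 / 0.02712 = 2.2533
β_Ulmer = 0.01785 / 0.02712 = 0.6582
β_Fenwick = 0.02126 / 0.02712 = 0.7839
β_Ashcombe = 0.02784 / 0.02712 = 1.0265
β_P = Σ w_i β_i = 0.22×0.3669 + 0.42×2.2533 + 0.20×0.6582 + 0.07×0.7839 + 0.09×1.0265 = 1.3060
E(R_P) = R_f + β_P × MRP = 1.83% + 1.3060 × 5.29% = 8.74%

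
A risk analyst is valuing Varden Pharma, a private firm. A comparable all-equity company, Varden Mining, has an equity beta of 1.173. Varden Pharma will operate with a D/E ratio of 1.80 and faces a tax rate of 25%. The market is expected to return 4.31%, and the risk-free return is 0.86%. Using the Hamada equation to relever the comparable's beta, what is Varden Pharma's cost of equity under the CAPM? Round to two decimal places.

β_L = β_U × [1 + (1 − t)(D/E)] = 1.173 × [1 + (1 − 0.25) × 1.80]
    = 1.173 × [1 + 0.75 × 1.80] = 1.173 × 2.3500 = 2.7566
MRP = 4.31% − 0.86% = 3.45%
E(R) = R_f + β_L × MRP = 0.86% + 2.7566 × 3.45% = 10.37%

10.37%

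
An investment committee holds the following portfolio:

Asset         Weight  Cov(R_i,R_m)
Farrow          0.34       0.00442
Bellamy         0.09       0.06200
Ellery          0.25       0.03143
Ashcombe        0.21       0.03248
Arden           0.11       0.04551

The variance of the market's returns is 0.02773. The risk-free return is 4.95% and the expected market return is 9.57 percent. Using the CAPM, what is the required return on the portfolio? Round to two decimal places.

9.41%

β_Farrow = 0.00442 / 0.02773 = 0.1594
β_Bellamy = 0.06200 / 0.02773 = 2.2358
β_Ellery = 0.03143 / 0.02773 = 1.1334
β_Ashcombe = 0.03248 / 0.02773 = 1.1713
β_Arden = 0.04551 / 0.02773 = 1.6412
β_P = Σ w_i β_i = 0.34×0.1594 + 0.09×2.2358 + 0.25×1.1334 + 0.21×1.1713 + 0.11×1.6412 = 0.9653
MRP = 9.57% − 4.95% = 4.62%
E(R_P) = R_f + β_P × MRP = 4.95% + 0.9653 × 4.62% = 9.41%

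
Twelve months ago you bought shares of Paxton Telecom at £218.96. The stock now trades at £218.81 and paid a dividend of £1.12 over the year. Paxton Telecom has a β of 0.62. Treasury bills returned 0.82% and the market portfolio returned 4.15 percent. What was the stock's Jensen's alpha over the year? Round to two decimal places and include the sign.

-2.44%

Realised HPR = (P1 + D1 − P0) / P0 = (218.81 + 1.12 − 218.96) / 218.96 = 0.97 / 218.96 = 0.4430%
MRP = 4.15% − 0.82% = 3.33%
CAPM required = R_f + β·MRP = 0.82% + 0.62 × 3.33% = 2.8846%
α = realised − required = 0.4430% − 2.8846% = -2.44%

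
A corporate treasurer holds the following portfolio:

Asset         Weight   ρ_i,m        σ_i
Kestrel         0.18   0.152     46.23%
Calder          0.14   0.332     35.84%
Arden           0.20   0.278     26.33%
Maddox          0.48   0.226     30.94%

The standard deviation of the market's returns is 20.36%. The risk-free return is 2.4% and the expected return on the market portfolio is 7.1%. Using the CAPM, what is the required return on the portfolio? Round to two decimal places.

β_Kestrel = 0.152 × 46.23% / 20.36% = 0.3451
β_Calder = 0.332 × 35.84% / 20.36% = 0.5844
β_Arden = 0.278 × 26.33% / 20.36% = 0.3595
β_Maddox = 0.226 × 30.94% / 20.36% = 0.3434
β_P = Σ w_i β_i = 0.18×0.3451 + 0.14×0.5844 + 0.20×0.3595 + 0.48×0.3434 = 0.3807
MRP = 7.1% − 2.4% = 4.70%
E(R_P) = R_f + β_P × MRP = 2.4% + 0.3807 × 4.7% = 4.19%

4.19%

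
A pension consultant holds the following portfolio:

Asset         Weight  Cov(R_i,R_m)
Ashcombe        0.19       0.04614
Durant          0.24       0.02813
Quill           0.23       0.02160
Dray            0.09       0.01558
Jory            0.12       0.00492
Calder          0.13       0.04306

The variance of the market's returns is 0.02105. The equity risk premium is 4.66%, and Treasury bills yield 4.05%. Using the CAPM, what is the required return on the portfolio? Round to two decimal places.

10.27%

β_Ashcombe = 0.04614 / 0.02105 = 2.1919
β_Durant = 0.02813 / 0.02105 = 1.3363
β_Quill = 0.02160 / 0.02105 = 1.0261
β_Dray = 0.01558 / 0.02105 = 0.7401
β_Jory = 0.00492 / 0.02105 = 0.2337
β_Calder = 0.04306 / 0.02105 = 2.0456
β_P = Σ w_i β_i = 0.19×2.1919 + 0.24×1.3363 + 0.23×1.0261 + 0.09×0.7401 + 0.12×0.2337 + 0.13×2.0456 = 1.3338
E(R_P) = R_f + β_P × MRP = 4.05% + 1.3338 × 4.66% = 10.27%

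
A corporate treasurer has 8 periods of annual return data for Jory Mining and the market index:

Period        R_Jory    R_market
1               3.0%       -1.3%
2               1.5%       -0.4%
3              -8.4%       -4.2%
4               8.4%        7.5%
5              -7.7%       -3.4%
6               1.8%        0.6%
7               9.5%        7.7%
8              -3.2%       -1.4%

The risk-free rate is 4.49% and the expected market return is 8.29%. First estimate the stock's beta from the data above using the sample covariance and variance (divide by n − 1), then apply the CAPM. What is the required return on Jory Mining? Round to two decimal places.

9.59%

Mean R_i = (3.0 + 1.5 − 8.4 + 8.4 − 7.7 + 1.8 + 9.5 − 3.2) / 8 = 0.6125%
Mean R_m = (-1.3 − 0.4 − 4.2 + 7.5 − 3.4 + 0.6 + 7.7 − 1.4) / 8 = 0.6375%
Σ(R_i − R̄_i)(R_m − R̄_m) = 195.5463  ⇒  Cov = 195.5463 / 7 = 27.9352
Σ(R_m − R̄_m)² = 145.6588  ⇒  Var(R_m) = 145.6588 / 7 = 20.8084
β = Cov / Var(R_m) = 27.9352 / 20.8084 = 1.3425
MRP = 8.29% − 4.49% = 3.80%
E(R) = R_f + β × MRP = 4.49% + 1.3425 × 3.80% = 9.59%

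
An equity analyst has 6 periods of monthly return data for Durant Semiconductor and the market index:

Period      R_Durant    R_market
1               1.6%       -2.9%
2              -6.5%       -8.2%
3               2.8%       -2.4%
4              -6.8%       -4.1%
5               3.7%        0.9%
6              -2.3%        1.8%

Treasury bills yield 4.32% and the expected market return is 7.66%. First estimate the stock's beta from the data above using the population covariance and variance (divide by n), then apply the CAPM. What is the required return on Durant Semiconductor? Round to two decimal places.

Mean R_i = (1.6 − 6.5 + 2.8 − 6.8 + 3.7 − 2.3) / 6 = -1.2500%
Mean R_m = (-2.9 − 8.2 − 2.4 − 4.1 + 0.9 + 1.8) / 6 = -2.4833%
Σ(R_i − R̄_i)(R_m − R̄_m) = 50.3850  ⇒  Cov = 50.3850 / 6 = 8.3975
Σ(R_m − R̄_m)² = 65.2683  ⇒  Var(R_m) = 65.2683 / 6 = 10.8781
β = Cov / Var(R_m) = 8.3975 / 10.8781 = 0.7720
MRP = 7.66% − 4.32% = 3.34%
E(R) = R_f + β × MRP = 4.32% + 0.7720 × 3.34% = 6.90%

6.90%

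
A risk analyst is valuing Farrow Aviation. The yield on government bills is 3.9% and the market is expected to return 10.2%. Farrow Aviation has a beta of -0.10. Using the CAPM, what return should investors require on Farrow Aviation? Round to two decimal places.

Market risk premium = E(R_m) − R_f = 10.2% − 3.9% = 6.30%
E(R) = R_f + β × MRP = 3.9% + -0.10 × 6.3% = 3.27%

3.27%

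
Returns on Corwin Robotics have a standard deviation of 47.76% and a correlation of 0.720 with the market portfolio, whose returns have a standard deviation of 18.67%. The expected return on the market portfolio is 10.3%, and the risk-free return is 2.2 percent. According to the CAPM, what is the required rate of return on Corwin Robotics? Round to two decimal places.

β = ρ × σ_i / σ_m = 0.720 × 47.76% / 18.67% = 1.8418
MRP = 10.3% − 2.2% = 8.10%
E(R) = 2.2% + 1.8418 × 8.1% = 17.12%

17.12%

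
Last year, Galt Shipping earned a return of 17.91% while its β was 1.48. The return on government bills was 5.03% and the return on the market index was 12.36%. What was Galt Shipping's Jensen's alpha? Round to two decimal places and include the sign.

Market excess return = 12.36% − 5.03% = 7.33%
CAPM benchmark = R_f + β(R_m − R_f) = 5.03% + 1.48 × 7.33% = 15.8784%
α = actual − benchmark = 17.91% − 15.8784% = +2.03%

+2.03%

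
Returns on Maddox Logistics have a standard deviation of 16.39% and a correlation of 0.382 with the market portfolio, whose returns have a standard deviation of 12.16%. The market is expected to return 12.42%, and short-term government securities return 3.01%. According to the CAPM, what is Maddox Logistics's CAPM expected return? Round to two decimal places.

β = ρ × σ_i / σ_m = 0.382 × 16.39% / 12.16% = 0.5149
MRP = 12.42% − 3.01% = 9.41%
E(R) = 3.01% + 0.5149 × 9.41% = 7.86%

7.86%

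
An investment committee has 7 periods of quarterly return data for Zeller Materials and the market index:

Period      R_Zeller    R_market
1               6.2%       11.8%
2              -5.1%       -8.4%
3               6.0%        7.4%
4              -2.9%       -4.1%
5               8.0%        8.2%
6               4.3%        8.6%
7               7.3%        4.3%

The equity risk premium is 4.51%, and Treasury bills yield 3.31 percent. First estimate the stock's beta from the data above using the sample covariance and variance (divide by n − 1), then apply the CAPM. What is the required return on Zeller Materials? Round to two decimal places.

6.20%

Mean R_i = (6.2 − 5.1 + 6.0 − 2.9 + 8.0 + 4.3 + 7.3) / 7 = 3.4000%
Mean R_m = (11.8 − 8.4 + 7.4 − 4.1 + 8.2 + 8.6 + 4.3) / 7 = 3.9714%
Σ(R_i − R̄_i)(R_m − R̄_m) = 211.7400  ⇒  Cov = 211.7400 / 6 = 35.2900
Σ(R_m − R̄_m)² = 330.6543  ⇒  Var(R_m) = 330.6543 / 6 = 55.1091
β = Cov / Var(R_m) = 35.2900 / 55.1091 = 0.6404
E(R) = R_f + β × MRP = 3.31% + 0.6404 × 4.51% = 6.20%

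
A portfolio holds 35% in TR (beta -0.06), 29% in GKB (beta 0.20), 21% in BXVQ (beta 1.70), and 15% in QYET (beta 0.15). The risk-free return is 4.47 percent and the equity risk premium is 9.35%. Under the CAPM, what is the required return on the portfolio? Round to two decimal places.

β_P = Σ w_i β_i = 0.35×-0.06 + 0.29×0.20 + 0.21×1.70 + 0.15×0.15 = 0.4165
E(R_P) = R_f + β_P × MRP = 4.47% + 0.4165 × 9.35% = 8.36%

8.36%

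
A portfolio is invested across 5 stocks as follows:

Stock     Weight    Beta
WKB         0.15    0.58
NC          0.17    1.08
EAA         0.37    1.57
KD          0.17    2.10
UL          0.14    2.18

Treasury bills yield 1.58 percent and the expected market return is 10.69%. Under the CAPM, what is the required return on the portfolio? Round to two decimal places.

15.37%

β_P = Σ w_i β_i = 0.15×0.58 + 0.17×1.08 + 0.37×1.57 + 0.17×2.10 + 0.14×2.18 = 1.5137
MRP = 10.69% − 1.58% = 9.11%
E(R_P) = R_f + β_P × MRP = 1.58% + 1.5137 × 9.11% = 15.37%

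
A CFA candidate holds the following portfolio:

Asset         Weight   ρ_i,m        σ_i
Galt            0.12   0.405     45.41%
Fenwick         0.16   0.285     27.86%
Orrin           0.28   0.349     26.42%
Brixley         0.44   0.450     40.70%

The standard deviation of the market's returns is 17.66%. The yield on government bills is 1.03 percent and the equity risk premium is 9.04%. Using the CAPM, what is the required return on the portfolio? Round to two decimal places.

8.26%

β_Galt = 0.405 × 45.41% / 17.66% = 1.0414
β_Fenwick = 0.285 × 27.86% / 17.66% = 0.4496
β_Orrin = 0.349 × 26.42% / 17.66% = 0.5221
β_Brixley = 0.450 × 40.70% / 17.66% = 1.0371
β_P = Σ w_i β_i = 0.12×1.0414 + 0.16×0.4496 + 0.28×0.5221 + 0.44×1.0371 = 0.7994
E(R_P) = R_f + β_P × MRP = 1.03% + 0.7994 × 9.04% = 8.26%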